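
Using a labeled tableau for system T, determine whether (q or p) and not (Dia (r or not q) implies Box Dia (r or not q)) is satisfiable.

Yes, satisfiable

1. (q or p) and not (Dia (r or not q) implies Box Dia (r or not q)), 0
2. q or p, 0
3. not (Dia (r or not q) implies Box Dia (r or not q)), 0
4. Dia (r or not q), 0
5. not Box Dia (r or not q), 0
6. p, 0
7. r or not q, 1
8. not q, 1
9. not Dia (r or not q), 2
10. not (r or not q), 2
11. not r, 2
12. q, 2
Accessibility: 0R0, 0R1, 0R2, 1R1, 2R2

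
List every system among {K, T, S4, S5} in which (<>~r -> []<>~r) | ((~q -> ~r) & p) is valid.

S5-tableau for the negation ~((<>~r -> []<>~r) | ((~q -> ~r) & p)):
1. ~((<>~r -> []<>~r) | ((~q -> ~r) & p)), u
2. ~(<>~r -> []<>~r), u
3. ~((~q -> ~r) & p), u
4. <>~r, u
5. ~[]<>~r, u
6. ~p, u
7. ~r, v
8. ~<>~r, w
9. r, u
10. r, v
Accessibility: uRu, uRv, uRw, vRu, vRv, vRw, wRu, wRv, wRw
Branch closes: r and ~r both at v.
Every branch closes (one shown): valid in S5.
S4-tableau for the negation ~((<>~r -> []<>~r) | ((~q -> ~r) & p)):
1. ~((<>~r -> []<>~r) | ((~q -> ~r) & p)), u
2. ~(<>~r -> []<>~r), u
3. ~((~q -> ~r) & p), u
4. <>~r, u
5. ~[]<>~r, u
6. ~p, u
7. ~r, v
8. ~<>~r, w
9. r, w
Accessibility: uRu, uRv, uRw, vRv, wRw
Complete open branch: countermodel on an S4-frame, so not valid in S4, nor in K, T (the same frame is also a K-frame and a T-frame).

S5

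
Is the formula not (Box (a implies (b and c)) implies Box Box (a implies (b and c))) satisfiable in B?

1. not (Box (a implies (b and c)) implies Box Box (a implies (b and c))), w0
2. Box (a implies (b and c)), w0
3. not Box Box (a implies (b and c)), w0
4. a implies (b and c), w0
5. b and c, w0
6. b, w0
7. c, w0
8. not Box (a implies (b and c)), w1
9. a implies (b and c), w1
10. b and c, w1
11. b, w1
12. c, w1
13. not (a implies (b and c)), w2
14. a, w2
15. not (b and c), w2
16. not c, w2
Accessibility: w0Rw0, w0Rw1, w1Rw0, w1Rw1, w1Rw2, w2Rw1, w2Rw2

Satisfiable (open branch found)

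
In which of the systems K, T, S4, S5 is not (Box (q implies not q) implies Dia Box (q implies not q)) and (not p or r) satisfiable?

K-tableau for the formula:
1. not (Box (q implies not q) implies Dia Box (q implies not q)) and (not p or r), w0
2. not (Box (q implies not q) implies Dia Box (q implies not q)), w0
3. not p or r, w0
4. Box (q implies not q), w0
5. not Dia Box (q implies not q), w0
6. r, w0
Complete open branch: satisfiable in K.
T-tableau for the formula:
1. not (Box (q implies not q) implies Dia Box (q implies not q)) and (not p or r), w0
2. not (Box (q implies not q) implies Dia Box (q implies not q)), w0
3. not p or r, w0
4. Box (q implies not q), w0
5. not Dia Box (q implies not q), w0
6. q implies not q, w0
7. not Box (q implies not q), w0
8. r, w0
9. not q, w0
10. not (q implies not q), w1
11. q, w1
12. q implies not q, w1
13. not Box (q implies not q), w1
14. not q, w1
Accessibility: w0Rw0, w0Rw1, w1Rw1
Branch closes: q and not q both at w1.
Every branch closes (one shown): unsatisfiable in T, hence also in S4, S5 (every S4/S5-frame is a T-frame).

K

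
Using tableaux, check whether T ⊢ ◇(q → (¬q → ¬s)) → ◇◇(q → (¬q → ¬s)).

Tableau for the negation ¬(◇(q → (¬q → ¬s)) → ◇◇(q → (¬q → ¬s))):
1. ¬(◇(q → (¬q → ¬s)) → ◇◇(q → (¬q → ¬s))), 0
2. ◇(q → (¬q → ¬s)), 0
3. ¬◇◇(q → (¬q → ¬s)), 0
4. ¬◇(q → (¬q → ¬s)), 0
5. ¬(q → (¬q → ¬s)), 0
6. q, 0
7. ¬(¬q → ¬s), 0
8. ¬q, 0
9. s, 0
Accessibility: 0R0
Branch closes: q and ¬q both at 0.
All branches of the negation close; one closing branch shown above.

Yes, valid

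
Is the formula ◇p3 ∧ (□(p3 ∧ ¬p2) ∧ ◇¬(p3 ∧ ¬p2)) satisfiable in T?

No, unsatisfiable

1. ◇p3 ∧ (□(p3 ∧ ¬p2) ∧ ◇¬(p3 ∧ ¬p2)), 0
2. ◇p3, 0
3. □(p3 ∧ ¬p2) ∧ ◇¬(p3 ∧ ¬p2), 0
4. □(p3 ∧ ¬p2), 0
5. ◇¬(p3 ∧ ¬p2), 0
6. p3 ∧ ¬p2, 0
7. p3, 0
8. ¬p2, 0
9. p3, 1
10. p3 ∧ ¬p2, 1
11. ¬p2, 1
12. ¬(p3 ∧ ¬p2), 2
13. p3 ∧ ¬p2, 2
14. p3, 2
15. ¬p2, 2
16. p2, 2
Accessibility: 0R0, 0R1, 0R2, 1R1, 2R2
Branch closes: p2 and ¬p2 both at 2.
All branches of the tableau close; one closing branch shown above.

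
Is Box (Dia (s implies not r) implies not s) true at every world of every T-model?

Invalid (countermodel exists)

Tableau for the negation not Box (Dia (s implies not r) implies not s):
1. not Box (Dia (s implies not r) implies not s), 0
2. not (Dia (s implies not r) implies not s), 1
3. Dia (s implies not r), 1
4. s, 1
5. s implies not r, 2
6. not r, 2
Accessibility: 0R0, 0R1, 1R1, 1R2, 2R2
The negation has an open branch (countermodel exists).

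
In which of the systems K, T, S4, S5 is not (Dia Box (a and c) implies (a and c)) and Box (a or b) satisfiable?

S5-tableau for the formula:
1. not (Dia Box (a and c) implies (a and c)) and Box (a or b), w0
2. not (Dia Box (a and c) implies (a and c)), w0
3. Box (a or b), w0
4. Dia Box (a and c), w0
5. not (a and c), w0
6. a or b, w0
7. not c, w0
8. b, w0
9. Box (a and c), w1
10. a or b, w1
11. a and c, w0
12. a, w0
13. c, w0
Accessibility: w0Rw0, w0Rw1, w1Rw0, w1Rw1
Branch closes: c and not c both at w0.
Every branch closes (one shown): unsatisfiable in S5.
S4-tableau for the formula:
1. not (Dia Box (a and c) implies (a and c)) and Box (a or b), w0
2. not (Dia Box (a and c) implies (a and c)), w0
3. Box (a or b), w0
4. Dia Box (a and c), w0
5. not (a and c), w0
6. a or b, w0
7. not c, w0
8. b, w0
9. Box (a and c), w1
10. a or b, w1
11. a and c, w1
12. a, w1
13. c, w1
14. b, w1
Accessibility: w0Rw0, w0Rw1, w1Rw1
Complete open branch: satisfiable in S4, hence also in K, T (this S4-model is also a K-model and a T-model).

K, T, S4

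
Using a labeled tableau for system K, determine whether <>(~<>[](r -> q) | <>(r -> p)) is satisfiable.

Yes, satisfiable

1. <>(~<>[](r -> q) | <>(r -> p)), 0
2. ~<>[](r -> q) | <>(r -> p), 1
3. <>(r -> p), 1
4. r -> p, 2
5. p, 2
Accessibility: 0R1, 1R2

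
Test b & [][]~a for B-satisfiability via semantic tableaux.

Yes, satisfiable

1. b & [][]~a, u
2. b, u   [&-rule on 1]
3. [][]~a, u   [&-rule on 1]
4. []~a, u   [[]-rule on 3 via uRu]
5. ~a, u   [[]-rule on 4 via uRu]
Accessibility: uRu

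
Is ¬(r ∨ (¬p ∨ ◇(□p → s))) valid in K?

Tableau for the negation r ∨ (¬p ∨ ◇(□p → s)):
1. r ∨ (¬p ∨ ◇(□p → s)), 0
2. ¬p ∨ ◇(□p → s), 0   [∨-rule on 1 (branches; this branch)]
3. ◇(□p → s), 0   [∨-rule on 2 (branches; this branch)]
4. □p → s, 1   [◇-rule on 3: fresh world 1, 0R1]
5. s, 1   [→-rule on 4 (branches; this branch)]
Accessibility: 0R1
The negation has an open branch (countermodel exists).

Invalid (countermodel exists)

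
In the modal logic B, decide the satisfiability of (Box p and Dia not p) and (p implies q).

Unsatisfiable

1. (Box p and Dia not p) and (p implies q), 0
2. Box p and Dia not p, 0   [and-rule on 1]
3. p implies q, 0   [and-rule on 1]
4. Box p, 0   [and-rule on 2]
5. Dia not p, 0   [and-rule on 2]
6. p, 0   [Box-rule on 4 via 0R0]
7. q, 0   [implies-rule on 3 (branches; this branch)]
8. not p, 1   [Dia-rule on 5: fresh world 1, 0R1]
9. p, 1   [Box-rule on 4 via 0R1]
Accessibility: 0R0, 0R1, 1R0, 1R1
Branch closes: p and not p both at 1.
All branches of the tableau close; one closing branch shown above.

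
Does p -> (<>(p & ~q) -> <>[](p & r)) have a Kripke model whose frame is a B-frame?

Satisfiable (open branch found)

1. p -> (<>(p & ~q) -> <>[](p & r)), w0
2. <>(p & ~q) -> <>[](p & r), w0
3. <>[](p & r), w0
4. [](p & r), w1
5. p & r, w0
6. p, w0
7. r, w0
8. p & r, w1
9. p, w1
10. r, w1
Accessibility: w0Rw0, w0Rw1, w1Rw0, w1Rw1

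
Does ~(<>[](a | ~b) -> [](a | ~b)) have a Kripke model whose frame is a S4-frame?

Satisfiable

1. ~(<>[](a | ~b) -> [](a | ~b)), u
2. <>[](a | ~b), u   [~->-rule on 1]
3. ~[](a | ~b), u   [~->-rule on 1]
4. [](a | ~b), v   [<>-rule on 2: fresh world v, uRv]
5. a | ~b, v   [[]-rule on 4 via vRv]
6. ~b, v   [|-rule on 5 (branches; this branch)]
7. ~(a | ~b), w   [~[]-rule on 3: fresh world w, uRw]
8. ~a, w   [~|-rule on 7]
9. b, w   [~|-rule on 7]
Accessibility: uRu, uRv, uRw, vRv, wRw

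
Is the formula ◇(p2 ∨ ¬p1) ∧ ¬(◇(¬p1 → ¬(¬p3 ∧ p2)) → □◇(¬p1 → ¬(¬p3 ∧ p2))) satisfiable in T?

Satisfiable (open branch found)

1. ◇(p2 ∨ ¬p1) ∧ ¬(◇(¬p1 → ¬(¬p3 ∧ p2)) → □◇(¬p1 → ¬(¬p3 ∧ p2))), 0
2. ◇(p2 ∨ ¬p1), 0   [∧-rule on 1]
3. ¬(◇(¬p1 → ¬(¬p3 ∧ p2)) → □◇(¬p1 → ¬(¬p3 ∧ p2))), 0   [∧-rule on 1]
4. ◇(¬p1 → ¬(¬p3 ∧ p2)), 0   [¬→-rule on 3]
5. ¬□◇(¬p1 → ¬(¬p3 ∧ p2)), 0   [¬→-rule on 3]
6. p2 ∨ ¬p1, 1   [◇-rule on 2: fresh world 1, 0R1]
7. ¬p1, 1   [∨-rule on 6 (branches; this branch)]
8. ¬p1 → ¬(¬p3 ∧ p2), 2   [◇-rule on 4: fresh world 2, 0R2]
9. ¬(¬p3 ∧ p2), 2   [→-rule on 8 (branches; this branch)]
10. ¬p2, 2   [¬∧-rule on 9 (branches; this branch)]
11. ¬◇(¬p1 → ¬(¬p3 ∧ p2)), 3   [¬□-rule on 5: fresh world 3, 0R3]
12. ¬(¬p1 → ¬(¬p3 ∧ p2)), 3   [¬◇-rule on 11 via 3R3]
13. ¬p1, 3   [¬→-rule on 12]
14. ¬p3 ∧ p2, 3   [¬→-rule on 12]
15. ¬p3, 3   [∧-rule on 14]
16. p2, 3   [∧-rule on 14]
Accessibility: 0R0, 0R1, 0R2, 0R3, 1R1, 2R2, 3R3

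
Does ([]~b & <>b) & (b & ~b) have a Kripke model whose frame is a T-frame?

1. ([]~b & <>b) & (b & ~b), w0
2. []~b & <>b, w0   [&-rule on 1]
3. b & ~b, w0   [&-rule on 1]
4. []~b, w0   [&-rule on 2]
5. <>b, w0   [&-rule on 2]
6. b, w0   [&-rule on 3]
7. ~b, w0   [&-rule on 3]
Accessibility: w0Rw0
Branch closes: b and ~b both at w0.
All branches of the tableau close; one closing branch shown above.

No, unsatisfiable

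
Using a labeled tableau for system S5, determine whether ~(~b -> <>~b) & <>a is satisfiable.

No, unsatisfiable

1. ~(~b -> <>~b) & <>a, w0
2. ~(~b -> <>~b), w0
3. <>a, w0
4. ~b, w0
5. ~<>~b, w0
6. b, w0
Accessibility: w0Rw0
Branch closes: b and ~b both at w0.
All branches of the tableau close; one closing branch shown above.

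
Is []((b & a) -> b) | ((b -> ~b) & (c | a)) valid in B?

Yes, valid

Tableau for the negation ~([]((b & a) -> b) | ((b -> ~b) & (c | a))):
1. ~([]((b & a) -> b) | ((b -> ~b) & (c | a))), u
2. ~[]((b & a) -> b), u
3. ~((b -> ~b) & (c | a)), u
4. ~(c | a), u
5. ~c, u
6. ~a, u
7. ~((b & a) -> b), v
8. b & a, v
9. ~b, v
10. b, v
11. a, v
Accessibility: uRu, uRv, vRu, vRv
Branch closes: b and ~b both at v.
All branches of the negation close; one closing branch shown above.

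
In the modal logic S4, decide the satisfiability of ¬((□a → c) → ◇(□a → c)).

Unsatisfiable (every branch closes)

1. ¬((□a → c) → ◇(□a → c)), 0
2. □a → c, 0   [¬→-rule on 1]
3. ¬◇(□a → c), 0   [¬→-rule on 1]
4. ¬(□a → c), 0   [¬◇-rule on 3 via 0R0]
5. □a, 0   [¬→-rule on 4]
6. ¬c, 0   [¬→-rule on 4]
7. a, 0   [□-rule on 5 via 0R0]
8. ¬□a, 0   [→-rule on 2 (branches; this branch)]
9. ¬a, 1   [¬□-rule on 8: fresh world 1, 0R1]
10. ¬(□a → c), 1   [¬◇-rule on 3 via 0R1]
11. □a, 1   [¬→-rule on 10]
12. ¬c, 1   [¬→-rule on 10]
13. a, 1   [□-rule on 5 via 0R1]
Accessibility: 0R0, 0R1, 1R1
Branch closes: a and ¬a both at 1.
(One branch shown.) All branches close.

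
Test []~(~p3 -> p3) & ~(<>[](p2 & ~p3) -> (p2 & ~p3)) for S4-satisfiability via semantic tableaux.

1. []~(~p3 -> p3) & ~(<>[](p2 & ~p3) -> (p2 & ~p3)), 0
2. []~(~p3 -> p3), 0
3. ~(<>[](p2 & ~p3) -> (p2 & ~p3)), 0
4. <>[](p2 & ~p3), 0
5. ~(p2 & ~p3), 0
6. ~(~p3 -> p3), 0
7. ~p3, 0
8. ~p2, 0
9. [](p2 & ~p3), 1
10. ~(~p3 -> p3), 1
11. ~p3, 1
12. p2 & ~p3, 1
13. p2, 1
Accessibility: 0R0, 0R1, 1R1

Satisfiable (open branch found)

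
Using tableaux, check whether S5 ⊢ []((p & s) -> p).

Tableau for the negation ~[]((p & s) -> p):
1. ~[]((p & s) -> p), 0
2. ~((p & s) -> p), 1   [~[]-rule on 1: fresh world 1, 0R1]
3. p & s, 1   [~->-rule on 2]
4. ~p, 1   [~->-rule on 2]
5. p, 1   [&-rule on 3]
6. s, 1   [&-rule on 3]
Accessibility: 0R0, 0R1, 1R0, 1R1
Branch closes: p and ~p both at 1.
All branches of the negation close; one closing branch shown above.

Yes, valid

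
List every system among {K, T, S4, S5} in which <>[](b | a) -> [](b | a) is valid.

S5-tableau for the negation ~(<>[](b | a) -> [](b | a)):
1. ~(<>[](b | a) -> [](b | a)), 0
2. <>[](b | a), 0
3. ~[](b | a), 0
4. [](b | a), 1
5. b | a, 0
6. b | a, 1
7. a, 0
8. a, 1
9. ~(b | a), 2
10. ~b, 2
11. ~a, 2
12. b | a, 2
13. a, 2
Accessibility: 0R0, 0R1, 0R2, 1R0, 1R1, 1R2, 2R0, 2R1, 2R2
Branch closes: a and ~a both at 2.
Every branch closes (one shown): valid in S5.
S4-tableau for the negation ~(<>[](b | a) -> [](b | a)):
1. ~(<>[](b | a) -> [](b | a)), 0
2. <>[](b | a), 0
3. ~[](b | a), 0
4. [](b | a), 1
5. b | a, 1
6. a, 1
7. ~(b | a), 2
8. ~b, 2
9. ~a, 2
Accessibility: 0R0, 0R1, 0R2, 1R1, 2R2
Complete open branch: countermodel on an S4-frame, so not valid in S4, nor in K, T (the same frame is also a K-frame and a T-frame).

S5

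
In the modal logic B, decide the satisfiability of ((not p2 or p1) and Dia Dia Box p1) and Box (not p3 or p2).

Satisfiable

1. ((not p2 or p1) and Dia Dia Box p1) and Box (not p3 or p2), u
2. (not p2 or p1) and Dia Dia Box p1, u   [and-rule on 1]
3. Box (not p3 or p2), u   [and-rule on 1]
4. not p2 or p1, u   [and-rule on 2]
5. Dia Dia Box p1, u   [and-rule on 2]
6. not p3 or p2, u   [Box-rule on 3 via uRu]
7. p1, u   [or-rule on 4 (branches; this branch)]
8. p2, u   [or-rule on 6 (branches; this branch)]
9. Dia Box p1, v   [Dia-rule on 5: fresh world v, uRv]
10. not p3 or p2, v   [Box-rule on 3 via uRv]
11. p2, v   [or-rule on 10 (branches; this branch)]
12. Box p1, w   [Dia-rule on 9: fresh world w, vRw]
13. p1, v   [Box-rule on 12 via wRv]
14. p1, w   [Box-rule on 12 via wRw]
Accessibility: uRu, uRv, vRu, vRv, vRw, wRv, wRw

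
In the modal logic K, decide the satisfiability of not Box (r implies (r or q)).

1. not Box (r implies (r or q)), w0
2. not (r implies (r or q)), w1
3. r, w1
4. not (r or q), w1
5. not r, w1
6. not q, w1
Accessibility: w0Rw1
Branch closes: r and not r both at w1.
All branches of the tableau close; one closing branch shown above.

Unsatisfiable (every branch closes)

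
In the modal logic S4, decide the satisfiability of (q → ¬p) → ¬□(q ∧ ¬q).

1. (q → ¬p) → ¬□(q ∧ ¬q), w0
2. ¬□(q ∧ ¬q), w0
3. ¬(q ∧ ¬q), w1
4. q, w1
Accessibility: w0Rw0, w0Rw1, w1Rw1

Satisfiable (open branch found)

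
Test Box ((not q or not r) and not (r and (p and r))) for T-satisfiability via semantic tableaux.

Satisfiable

1. Box ((not q or not r) and not (r and (p and r))), w0
2. (not q or not r) and not (r and (p and r)), w0
3. not q or not r, w0
4. not (r and (p and r)), w0
5. not r, w0
6. not (p and r), w0
Accessibility: w0Rw0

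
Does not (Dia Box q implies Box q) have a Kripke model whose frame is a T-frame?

1. not (Dia Box q implies Box q), 0
2. Dia Box q, 0   [neg-implies-rule on 1]
3. not Box q, 0   [neg-implies-rule on 1]
4. Box q, 1   [Dia-rule on 2: fresh world 1, 0R1]
5. q, 1   [Box-rule on 4 via 1R1]
6. not q, 2   [neg-Box-rule on 3: fresh world 2, 0R2]
Accessibility: 0R0, 0R1, 0R2, 1R1, 2R2

Satisfiable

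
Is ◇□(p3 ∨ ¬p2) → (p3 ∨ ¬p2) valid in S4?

Tableau for the negation ¬(◇□(p3 ∨ ¬p2) → (p3 ∨ ¬p2)):
1. ¬(◇□(p3 ∨ ¬p2) → (p3 ∨ ¬p2)), u
2. ◇□(p3 ∨ ¬p2), u   [¬→-rule on 1]
3. ¬(p3 ∨ ¬p2), u   [¬→-rule on 1]
4. ¬p3, u   [¬∨-rule on 3]
5. p2, u   [¬∨-rule on 3]
6. □(p3 ∨ ¬p2), v   [◇-rule on 2: fresh world v, uRv]
7. p3 ∨ ¬p2, v   [□-rule on 6 via vRv]
8. ¬p2, v   [∨-rule on 7 (branches; this branch)]
Accessibility: uRu, uRv, vRv
The negation has an open branch (countermodel exists).

Not valid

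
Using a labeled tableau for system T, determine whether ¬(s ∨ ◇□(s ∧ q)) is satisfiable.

Satisfiable

1. ¬(s ∨ ◇□(s ∧ q)), w0
2. ¬s, w0   [¬∨-rule on 1]
3. ¬◇□(s ∧ q), w0   [¬∨-rule on 1]
4. ¬□(s ∧ q), w0   [¬◇-rule on 3 via w0Rw0]
5. ¬(s ∧ q), w1   [¬□-rule on 4: fresh world w1, w0Rw1]
6. ¬□(s ∧ q), w1   [¬◇-rule on 3 via w0Rw1]
7. ¬q, w1   [¬∧-rule on 5 (branches; this branch)]
8. ¬(s ∧ q), w2   [¬□-rule on 6: fresh world w2, w1Rw2]
9. ¬q, w2   [¬∧-rule on 8 (branches; this branch)]
Accessibility: w0Rw0, w0Rw1, w1Rw1, w1Rw2, w2Rw2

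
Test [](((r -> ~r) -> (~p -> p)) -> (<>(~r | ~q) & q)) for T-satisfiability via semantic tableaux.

1. [](((r -> ~r) -> (~p -> p)) -> (<>(~r | ~q) & q)), w0
2. ((r -> ~r) -> (~p -> p)) -> (<>(~r | ~q) & q), w0   [[]-rule on 1 via w0Rw0]
3. <>(~r | ~q) & q, w0   [->-rule on 2 (branches; this branch)]
4. <>(~r | ~q), w0   [&-rule on 3]
5. q, w0   [&-rule on 3]
6. ~r | ~q, w1   [<>-rule on 4: fresh world w1, w0Rw1]
7. ((r -> ~r) -> (~p -> p)) -> (<>(~r | ~q) & q), w1   [[]-rule on 1 via w0Rw1]
8. ~q, w1   [|-rule on 6 (branches; this branch)]
9. ~((r -> ~r) -> (~p -> p)), w1   [->-rule on 7 (branches; this branch)]
10. r -> ~r, w1   [~->-rule on 9]
11. ~(~p -> p), w1   [~->-rule on 9]
12. ~p, w1   [~->-rule on 11]
13. ~r, w1   [->-rule on 10 (branches; this branch)]
Accessibility: w0Rw0, w0Rw1, w1Rw1

Satisfiable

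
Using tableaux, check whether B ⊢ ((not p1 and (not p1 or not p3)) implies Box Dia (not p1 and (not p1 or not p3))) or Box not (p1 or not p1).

Tableau for the negation not (((not p1 and (not p1 or not p3)) implies Box Dia (not p1 and (not p1 or not p3))) or Box not (p1 or not p1)):
1. not (((not p1 and (not p1 or not p3)) implies Box Dia (not p1 and (not p1 or not p3))) or Box not (p1 or not p1)), w0
2. not ((not p1 and (not p1 or not p3)) implies Box Dia (not p1 and (not p1 or not p3))), w0
3. not Box not (p1 or not p1), w0
4. not p1 and (not p1 or not p3), w0
5. not Box Dia (not p1 and (not p1 or not p3)), w0
6. not p1, w0
7. not p1 or not p3, w0
8. not p3, w0
9. p1 or not p1, w1
10. not p1, w1
11. not Dia (not p1 and (not p1 or not p3)), w2
12. not (not p1 and (not p1 or not p3)), w0
13. not (not p1 and (not p1 or not p3)), w2
14. not (not p1 or not p3), w0
15. p1, w0
16. p3, w0
Accessibility: w0Rw0, w0Rw1, w0Rw2, w1Rw0, w1Rw1, w2Rw0, w2Rw2
Branch closes: p1 and not p1 both at w0.
Every branch of the negation's tableau closes; the branch above is one of them.

Valid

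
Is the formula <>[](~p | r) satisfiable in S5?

1. <>[](~p | r), w0
2. [](~p | r), w1
3. ~p | r, w0
4. ~p | r, w1
5. r, w0
6. r, w1
Accessibility: w0Rw0, w0Rw1, w1Rw0, w1Rw1

Satisfiable (open branch found)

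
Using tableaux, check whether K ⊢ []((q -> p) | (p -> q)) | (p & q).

Valid in K

Tableau for the negation ~([]((q -> p) | (p -> q)) | (p & q)):
1. ~([]((q -> p) | (p -> q)) | (p & q)), u
2. ~[]((q -> p) | (p -> q)), u
3. ~(p & q), u
4. ~q, u
5. ~((q -> p) | (p -> q)), v
6. ~(q -> p), v
7. ~(p -> q), v
8. q, v
9. ~p, v
10. p, v
11. ~q, v
Accessibility: uRv
Branch closes: p and ~p both at v.
All branches of the negation close; one closing branch shown above.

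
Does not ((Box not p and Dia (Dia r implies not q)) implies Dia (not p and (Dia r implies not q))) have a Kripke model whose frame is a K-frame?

1. not ((Box not p and Dia (Dia r implies not q)) implies Dia (not p and (Dia r implies not q))), u
2. Box not p and Dia (Dia r implies not q), u   [neg-implies-rule on 1]
3. not Dia (not p and (Dia r implies not q)), u   [neg-implies-rule on 1]
4. Box not p, u   [and-rule on 2]
5. Dia (Dia r implies not q), u   [and-rule on 2]
6. Dia r implies not q, v   [Dia-rule on 5: fresh world v, uRv]
7. not (not p and (Dia r implies not q)), v   [neg-Dia-rule on 3 via uRv]
8. not p, v   [Box-rule on 4 via uRv]
9. not Dia r, v   [implies-rule on 6 (branches; this branch)]
10. not (Dia r implies not q), v   [neg-and-rule on 7 (branches; this branch)]
11. Dia r, v   [neg-implies-rule on 10]
12. q, v   [neg-implies-rule on 10]
13. r, w   [Dia-rule on 11: fresh world w, vRw]
14. not r, w   [neg-Dia-rule on 9 via vRw]
Accessibility: uRv, vRw
Branch closes: r and not r both at w.
Every branch closes; the branch above is one of them.

Unsatisfiable (every branch closes)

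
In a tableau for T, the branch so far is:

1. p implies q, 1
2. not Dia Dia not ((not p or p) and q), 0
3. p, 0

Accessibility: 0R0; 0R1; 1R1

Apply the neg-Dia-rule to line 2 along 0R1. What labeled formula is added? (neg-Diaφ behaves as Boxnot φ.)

neg-Diaφ behaves as Boxnot φ: propagate the negated body to each accessible world.

not Dia not ((not p or p) and q), 1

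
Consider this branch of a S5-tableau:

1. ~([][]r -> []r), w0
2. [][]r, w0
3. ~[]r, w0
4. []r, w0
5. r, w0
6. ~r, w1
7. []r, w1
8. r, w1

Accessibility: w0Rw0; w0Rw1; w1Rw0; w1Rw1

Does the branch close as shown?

Yes, closed

Both r and ~r appear at w1.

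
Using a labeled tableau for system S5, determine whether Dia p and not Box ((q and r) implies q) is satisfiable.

No, unsatisfiable

1. Dia p and not Box ((q and r) implies q), w0
2. Dia p, w0
3. not Box ((q and r) implies q), w0
4. p, w1
5. not ((q and r) implies q), w2
6. q and r, w2
7. not q, w2
8. q, w2
9. r, w2
Accessibility: w0Rw0, w0Rw1, w0Rw2, w1Rw0, w1Rw1, w1Rw2, w2Rw0, w2Rw1, w2Rw2
Branch closes: q and not q both at w2.
Every branch closes; the branch above is one of them.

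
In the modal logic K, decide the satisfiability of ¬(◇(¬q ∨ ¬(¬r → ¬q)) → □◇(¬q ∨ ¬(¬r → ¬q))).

Satisfiable (open branch found)

1. ¬(◇(¬q ∨ ¬(¬r → ¬q)) → □◇(¬q ∨ ¬(¬r → ¬q))), u
2. ◇(¬q ∨ ¬(¬r → ¬q)), u   [¬→-rule on 1]
3. ¬□◇(¬q ∨ ¬(¬r → ¬q)), u   [¬→-rule on 1]
4. ¬q ∨ ¬(¬r → ¬q), v   [◇-rule on 2: fresh world v, uRv]
5. ¬(¬r → ¬q), v   [∨-rule on 4 (branches; this branch)]
6. ¬r, v   [¬→-rule on 5]
7. q, v   [¬→-rule on 5]
8. ¬◇(¬q ∨ ¬(¬r → ¬q)), w   [¬□-rule on 3: fresh world w, uRw]
Accessibility: uRv, uRw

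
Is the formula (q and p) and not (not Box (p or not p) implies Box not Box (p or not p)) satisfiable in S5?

No, unsatisfiable

1. (q and p) and not (not Box (p or not p) implies Box not Box (p or not p)), w0
2. q and p, w0
3. not (not Box (p or not p) implies Box not Box (p or not p)), w0
4. q, w0
5. p, w0
6. not Box (p or not p), w0
7. not Box not Box (p or not p), w0
8. not (p or not p), w1
9. not p, w1
10. p, w1
Accessibility: w0Rw0, w0Rw1, w1Rw0, w1Rw1
Branch closes: p and not p both at w1.
(One branch shown.) All branches close.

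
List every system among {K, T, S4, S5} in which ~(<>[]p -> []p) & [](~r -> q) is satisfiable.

S5-tableau for the formula:
1. ~(<>[]p -> []p) & [](~r -> q), u
2. ~(<>[]p -> []p), u
3. [](~r -> q), u
4. <>[]p, u
5. ~[]p, u
6. ~r -> q, u
7. q, u
8. []p, v
9. ~r -> q, v
10. p, u
11. p, v
12. q, v
13. ~p, w
14. ~r -> q, w
15. p, w
Accessibility: uRu, uRv, uRw, vRu, vRv, vRw, wRu, wRv, wRw
Branch closes: p and ~p both at w.
Every branch closes (one shown): unsatisfiable in S5.
S4-tableau for the formula:
1. ~(<>[]p -> []p) & [](~r -> q), u
2. ~(<>[]p -> []p), u
3. [](~r -> q), u
4. <>[]p, u
5. ~[]p, u
6. ~r -> q, u
7. q, u
8. []p, v
9. ~r -> q, v
10. p, v
11. q, v
12. ~p, w
13. ~r -> q, w
14. q, w
Accessibility: uRu, uRv, uRw, vRv, wRw
Complete open branch: satisfiable in S4, hence also in K, T (this S4-model is also a K-model and a T-model).

K, T, S4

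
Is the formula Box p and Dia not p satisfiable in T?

1. Box p and Dia not p, u
2. Box p, u   [and-rule on 1]
3. Dia not p, u   [and-rule on 1]
4. p, u   [Box-rule on 2 via uRu]
5. not p, v   [Dia-rule on 3: fresh world v, uRv]
6. p, v   [Box-rule on 2 via uRv]
Accessibility: uRu, uRv, vRv
Branch closes: p and not p both at v.
All branches of the tableau close; one closing branch shown above.

Unsatisfiable (every branch closes)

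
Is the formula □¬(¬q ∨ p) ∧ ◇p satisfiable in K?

1. □¬(¬q ∨ p) ∧ ◇p, 0
2. □¬(¬q ∨ p), 0
3. ◇p, 0
4. p, 1
5. ¬(¬q ∨ p), 1
6. q, 1
7. ¬p, 1
Accessibility: 0R1
Branch closes: p and ¬p both at 1.
All branches of the tableau close; one closing branch shown above.

Unsatisfiable (every branch closes)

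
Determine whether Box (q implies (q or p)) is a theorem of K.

Valid in K

Tableau for the negation not Box (q implies (q or p)):
1. not Box (q implies (q or p)), 0
2. not (q implies (q or p)), 1
3. q, 1
4. not (q or p), 1
5. not q, 1
6. not p, 1
Accessibility: 0R1
Branch closes: q and not q both at 1.
All branches of the negation close; one closing branch shown above.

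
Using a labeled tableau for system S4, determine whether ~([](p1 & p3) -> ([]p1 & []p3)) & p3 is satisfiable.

Unsatisfiable (every branch closes)

1. ~([](p1 & p3) -> ([]p1 & []p3)) & p3, 0
2. ~([](p1 & p3) -> ([]p1 & []p3)), 0
3. p3, 0
4. [](p1 & p3), 0
5. ~([]p1 & []p3), 0
6. p1 & p3, 0
7. p1, 0
8. ~[]p3, 0
9. ~p3, 1
10. p1 & p3, 1
11. p1, 1
12. p3, 1
Accessibility: 0R0, 0R1, 1R1
Branch closes: p3 and ~p3 both at 1.
(One branch shown.) All branches close.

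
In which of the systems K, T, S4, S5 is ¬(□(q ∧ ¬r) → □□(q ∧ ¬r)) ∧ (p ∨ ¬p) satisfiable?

T-tableau for the formula:
1. ¬(□(q ∧ ¬r) → □□(q ∧ ¬r)) ∧ (p ∨ ¬p), 0
2. ¬(□(q ∧ ¬r) → □□(q ∧ ¬r)), 0
3. p ∨ ¬p, 0
4. □(q ∧ ¬r), 0
5. ¬□□(q ∧ ¬r), 0
6. q ∧ ¬r, 0
7. q, 0
8. ¬r, 0
9. ¬p, 0
10. ¬□(q ∧ ¬r), 1
11. q ∧ ¬r, 1
12. q, 1
13. ¬r, 1
14. ¬(q ∧ ¬r), 2
15. r, 2
Accessibility: 0R0, 0R1, 1R1, 1R2, 2R2
Complete open branch: satisfiable in T, hence also in K (this T-model is also a K-model).
S4-tableau for the formula:
1. ¬(□(q ∧ ¬r) → □□(q ∧ ¬r)) ∧ (p ∨ ¬p), 0
2. ¬(□(q ∧ ¬r) → □□(q ∧ ¬r)), 0
3. p ∨ ¬p, 0
4. □(q ∧ ¬r), 0
5. ¬□□(q ∧ ¬r), 0
6. q ∧ ¬r, 0
7. q, 0
8. ¬r, 0
9. ¬p, 0
10. ¬□(q ∧ ¬r), 1
11. q ∧ ¬r, 1
12. q, 1
13. ¬r, 1
14. ¬(q ∧ ¬r), 2
15. q ∧ ¬r, 2
16. q, 2
17. ¬r, 2
18. r, 2
Accessibility: 0R0, 0R1, 0R2, 1R1, 1R2, 2R2
Branch closes: r and ¬r both at 2.
Every branch closes (one shown): unsatisfiable in S4, hence also in S5 (every S5-frame is an S4-frame).

K, T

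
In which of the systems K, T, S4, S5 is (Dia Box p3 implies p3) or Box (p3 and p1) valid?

S5

S4-tableau for the negation not ((Dia Box p3 implies p3) or Box (p3 and p1)):
1. not ((Dia Box p3 implies p3) or Box (p3 and p1)), 0
2. not (Dia Box p3 implies p3), 0   [neg-or-rule on 1]
3. not Box (p3 and p1), 0   [neg-or-rule on 1]
4. Dia Box p3, 0   [neg-implies-rule on 2]
5. not p3, 0   [neg-implies-rule on 2]
6. not (p3 and p1), 1   [neg-Box-rule on 3: fresh world 1, 0R1]
7. not p1, 1   [neg-and-rule on 6 (branches; this branch)]
8. Box p3, 2   [Dia-rule on 4: fresh world 2, 0R2]
9. p3, 2   [Box-rule on 8 via 2R2]
Accessibility: 0R0, 0R1, 0R2, 1R1, 2R2
Complete open branch: countermodel on an S4-frame, so not valid in S4, nor in K, T (the same frame is also a K-frame and a T-frame).
S5-tableau for the negation not ((Dia Box p3 implies p3) or Box (p3 and p1)):
1. not ((Dia Box p3 implies p3) or Box (p3 and p1)), 0
2. not (Dia Box p3 implies p3), 0   [neg-or-rule on 1]
3. not Box (p3 and p1), 0   [neg-or-rule on 1]
4. Dia Box p3, 0   [neg-implies-rule on 2]
5. not p3, 0   [neg-implies-rule on 2]
6. not (p3 and p1), 1   [neg-Box-rule on 3: fresh world 1, 0R1]
7. not p1, 1   [neg-and-rule on 6 (branches; this branch)]
8. Box p3, 2   [Dia-rule on 4: fresh world 2, 0R2]
9. p3, 0   [Box-rule on 8 via 2R0]
Accessibility: 0R0, 0R1, 0R2, 1R0, 1R1, 1R2, 2R0, 2R1, 2R2
Branch closes: p3 and not p3 both at 0.
Every branch closes (one shown): valid in S5.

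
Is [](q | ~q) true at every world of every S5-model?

Valid in S5

Tableau for the negation ~[](q | ~q):
1. ~[](q | ~q), w0
2. ~(q | ~q), w1   [~[]-rule on 1: fresh world w1, w0Rw1]
3. ~q, w1   [~|-rule on 2]
4. q, w1   [~|-rule on 2]
Accessibility: w0Rw0, w0Rw1, w1Rw0, w1Rw1
Branch closes: q and ~q both at w1.
All branches of the negation close; one closing branch shown above.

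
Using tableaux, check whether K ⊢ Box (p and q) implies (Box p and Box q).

Yes, valid

Tableau for the negation not (Box (p and q) implies (Box p and Box q)):
1. not (Box (p and q) implies (Box p and Box q)), u
2. Box (p and q), u
3. not (Box p and Box q), u
4. not Box q, u
5. not q, v
6. p and q, v
7. p, v
8. q, v
Accessibility: uRv
Branch closes: q and not q both at v.
Every branch of the negation's tableau closes; the branch above is one of them.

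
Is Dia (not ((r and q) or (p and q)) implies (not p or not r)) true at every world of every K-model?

No, not valid

Tableau for the negation not Dia (not ((r and q) or (p and q)) implies (not p or not r)):
1. not Dia (not ((r and q) or (p and q)) implies (not p or not r)), 0
The negation has an open branch (countermodel exists).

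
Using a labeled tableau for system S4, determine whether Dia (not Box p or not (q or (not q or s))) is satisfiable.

1. Dia (not Box p or not (q or (not q or s))), u
2. not Box p or not (q or (not q or s)), v   [Dia-rule on 1: fresh world v, uRv]
3. not Box p, v   [or-rule on 2 (branches; this branch)]
4. not p, w   [neg-Box-rule on 3: fresh world w, vRw]
Accessibility: uRu, uRv, uRw, vRv, vRw, wRw

Satisfiable (open branch found)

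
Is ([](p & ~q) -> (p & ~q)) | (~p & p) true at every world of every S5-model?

Tableau for the negation ~(([](p & ~q) -> (p & ~q)) | (~p & p)):
1. ~(([](p & ~q) -> (p & ~q)) | (~p & p)), w0
2. ~([](p & ~q) -> (p & ~q)), w0
3. ~(~p & p), w0
4. [](p & ~q), w0
5. ~(p & ~q), w0
6. p & ~q, w0
7. p, w0
8. ~q, w0
9. q, w0
Accessibility: w0Rw0
Branch closes: q and ~q both at w0.
All branches of the negation close; one closing branch shown above.

Yes, valid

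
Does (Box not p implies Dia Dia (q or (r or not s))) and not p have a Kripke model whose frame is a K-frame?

1. (Box not p implies Dia Dia (q or (r or not s))) and not p, w0
2. Box not p implies Dia Dia (q or (r or not s)), w0
3. not p, w0
4. Dia Dia (q or (r or not s)), w0
5. Dia (q or (r or not s)), w1
6. q or (r or not s), w2
7. r or not s, w2
8. not s, w2
Accessibility: w0Rw1, w1Rw2

Satisfiable (open branch found)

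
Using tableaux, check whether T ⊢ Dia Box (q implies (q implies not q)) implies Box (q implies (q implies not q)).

No, not valid

Tableau for the negation not (Dia Box (q implies (q implies not q)) implies Box (q implies (q implies not q))):
1. not (Dia Box (q implies (q implies not q)) implies Box (q implies (q implies not q))), w0
2. Dia Box (q implies (q implies not q)), w0
3. not Box (q implies (q implies not q)), w0
4. Box (q implies (q implies not q)), w1
5. q implies (q implies not q), w1
6. q implies not q, w1
7. not q, w1
8. not (q implies (q implies not q)), w2
9. q, w2
10. not (q implies not q), w2
Accessibility: w0Rw0, w0Rw1, w0Rw2, w1Rw1, w2Rw2
The negation has an open branch (countermodel exists).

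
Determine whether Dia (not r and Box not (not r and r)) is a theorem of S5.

Tableau for the negation not Dia (not r and Box not (not r and r)):
1. not Dia (not r and Box not (not r and r)), 0
2. not (not r and Box not (not r and r)), 0
3. r, 0
Accessibility: 0R0
The negation has an open branch (countermodel exists).

Invalid (countermodel exists)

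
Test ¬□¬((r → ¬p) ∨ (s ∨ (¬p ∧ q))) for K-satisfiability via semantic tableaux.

1. ¬□¬((r → ¬p) ∨ (s ∨ (¬p ∧ q))), 0
2. (r → ¬p) ∨ (s ∨ (¬p ∧ q)), 1
3. s ∨ (¬p ∧ q), 1
4. ¬p ∧ q, 1
5. ¬p, 1
6. q, 1
Accessibility: 0R1

Satisfiable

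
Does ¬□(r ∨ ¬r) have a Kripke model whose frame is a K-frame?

1. ¬□(r ∨ ¬r), 0
2. ¬(r ∨ ¬r), 1   [¬□-rule on 1: fresh world 1, 0R1]
3. ¬r, 1   [¬∨-rule on 2]
4. r, 1   [¬∨-rule on 2]
Accessibility: 0R1
Branch closes: r and ¬r both at 1.
(One branch shown.) All branches close.

No, unsatisfiable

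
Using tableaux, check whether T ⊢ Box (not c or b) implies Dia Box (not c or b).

Tableau for the negation not (Box (not c or b) implies Dia Box (not c or b)):
1. not (Box (not c or b) implies Dia Box (not c or b)), w0
2. Box (not c or b), w0
3. not Dia Box (not c or b), w0
4. not c or b, w0
5. not Box (not c or b), w0
6. b, w0
7. not (not c or b), w1
8. c, w1
9. not b, w1
10. not c or b, w1
11. not Box (not c or b), w1
12. b, w1
Accessibility: w0Rw0, w0Rw1, w1Rw1
Branch closes: b and not b both at w1.
Every branch of the negation's tableau closes; the branch above is one of them.

Valid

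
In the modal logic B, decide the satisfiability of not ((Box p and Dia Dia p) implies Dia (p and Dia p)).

No, unsatisfiable

1. not ((Box p and Dia Dia p) implies Dia (p and Dia p)), u
2. Box p and Dia Dia p, u
3. not Dia (p and Dia p), u
4. Box p, u
5. Dia Dia p, u
6. not (p and Dia p), u
7. p, u
8. not Dia p, u
9. not p, u
Accessibility: uRu
Branch closes: p and not p both at u.
Every branch closes; the branch above is one of them.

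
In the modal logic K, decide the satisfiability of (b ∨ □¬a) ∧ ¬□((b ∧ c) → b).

No, unsatisfiable

1. (b ∨ □¬a) ∧ ¬□((b ∧ c) → b), u
2. b ∨ □¬a, u
3. ¬□((b ∧ c) → b), u
4. □¬a, u
5. ¬((b ∧ c) → b), v
6. b ∧ c, v
7. ¬b, v
8. b, v
9. c, v
Accessibility: uRv
Branch closes: b and ¬b both at v.
Every branch closes; the branch above is one of them.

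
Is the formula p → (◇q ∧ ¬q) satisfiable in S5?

1. p → (◇q ∧ ¬q), 0
2. ◇q ∧ ¬q, 0
3. ◇q, 0
4. ¬q, 0
5. q, 1
Accessibility: 0R0, 0R1, 1R0, 1R1

Satisfiable (open branch found)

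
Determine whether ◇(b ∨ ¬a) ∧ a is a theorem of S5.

Invalid (countermodel exists)

Tableau for the negation ¬(◇(b ∨ ¬a) ∧ a):
1. ¬(◇(b ∨ ¬a) ∧ a), u
2. ¬a, u
Accessibility: uRu
The negation has an open branch (countermodel exists).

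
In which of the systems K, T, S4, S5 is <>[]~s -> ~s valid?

S5

S4-tableau for the negation ~(<>[]~s -> ~s):
1. ~(<>[]~s -> ~s), w0
2. <>[]~s, w0   [~->-rule on 1]
3. s, w0   [~->-rule on 1]
4. []~s, w1   [<>-rule on 2: fresh world w1, w0Rw1]
5. ~s, w1   [[]-rule on 4 via w1Rw1]
Accessibility: w0Rw0, w0Rw1, w1Rw1
Complete open branch: countermodel on an S4-frame, so not valid in S4, nor in K, T (the same frame is also a K-frame and a T-frame).
S5-tableau for the negation ~(<>[]~s -> ~s):
1. ~(<>[]~s -> ~s), w0
2. <>[]~s, w0   [~->-rule on 1]
3. s, w0   [~->-rule on 1]
4. []~s, w1   [<>-rule on 2: fresh world w1, w0Rw1]
5. ~s, w0   [[]-rule on 4 via w1Rw0]
Accessibility: w0Rw0, w0Rw1, w1Rw0, w1Rw1
Branch closes: s and ~s both at w0.
Every branch closes (one shown): valid in S5.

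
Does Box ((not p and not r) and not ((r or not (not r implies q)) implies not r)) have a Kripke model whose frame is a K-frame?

1. Box ((not p and not r) and not ((r or not (not r implies q)) implies not r)), 0

Yes, satisfiable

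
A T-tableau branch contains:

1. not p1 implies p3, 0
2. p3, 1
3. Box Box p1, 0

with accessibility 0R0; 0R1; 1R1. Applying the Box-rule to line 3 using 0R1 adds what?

Box p1, 1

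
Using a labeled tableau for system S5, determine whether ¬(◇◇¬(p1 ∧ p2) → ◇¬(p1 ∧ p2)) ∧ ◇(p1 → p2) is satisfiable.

1. ¬(◇◇¬(p1 ∧ p2) → ◇¬(p1 ∧ p2)) ∧ ◇(p1 → p2), w0
2. ¬(◇◇¬(p1 ∧ p2) → ◇¬(p1 ∧ p2)), w0
3. ◇(p1 → p2), w0
4. ◇◇¬(p1 ∧ p2), w0
5. ¬◇¬(p1 ∧ p2), w0
6. p1 ∧ p2, w0
7. p1, w0
8. p2, w0
9. p1 → p2, w1
10. p1 ∧ p2, w1
11. p1, w1
12. p2, w1
13. ◇¬(p1 ∧ p2), w2
14. p1 ∧ p2, w2
15. p1, w2
16. p2, w2
17. ¬(p1 ∧ p2), w3
18. p1 ∧ p2, w3
19. p1, w3
20. p2, w3
21. ¬p2, w3
Accessibility: w0Rw0, w0Rw1, w0Rw2, w0Rw3, w1Rw0, w1Rw1, w1Rw2, w1Rw3, w2Rw0, w2Rw1, w2Rw2, w2Rw3, w3Rw0, w3Rw1, w3Rw2, w3Rw3
Branch closes: p2 and ¬p2 both at w3.
All branches of the tableau close; one closing branch shown above.

Unsatisfiable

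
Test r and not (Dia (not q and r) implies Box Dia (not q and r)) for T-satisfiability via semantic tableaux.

1. r and not (Dia (not q and r) implies Box Dia (not q and r)), 0
2. r, 0   [and-rule on 1]
3. not (Dia (not q and r) implies Box Dia (not q and r)), 0   [and-rule on 1]
4. Dia (not q and r), 0   [neg-implies-rule on 3]
5. not Box Dia (not q and r), 0   [neg-implies-rule on 3]
6. not q and r, 1   [Dia-rule on 4: fresh world 1, 0R1]
7. not q, 1   [and-rule on 6]
8. r, 1   [and-rule on 6]
9. not Dia (not q and r), 2   [neg-Box-rule on 5: fresh world 2, 0R2]
10. not (not q and r), 2   [neg-Dia-rule on 9 via 2R2]
11. not r, 2   [neg-and-rule on 10 (branches; this branch)]
Accessibility: 0R0, 0R1, 0R2, 1R1, 2R2

Yes, satisfiable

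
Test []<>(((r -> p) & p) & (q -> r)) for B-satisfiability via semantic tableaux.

1. []<>(((r -> p) & p) & (q -> r)), 0
2. <>(((r -> p) & p) & (q -> r)), 0   [[]-rule on 1 via 0R0]
3. ((r -> p) & p) & (q -> r), 1   [<>-rule on 2: fresh world 1, 0R1]
4. (r -> p) & p, 1   [&-rule on 3]
5. q -> r, 1   [&-rule on 3]
6. r -> p, 1   [&-rule on 4]
7. p, 1   [&-rule on 4]
8. <>(((r -> p) & p) & (q -> r)), 1   [[]-rule on 1 via 0R1]
9. r, 1   [->-rule on 5 (branches; this branch)]
10. ((r -> p) & p) & (q -> r), 2   [<>-rule on 8: fresh world 2, 1R2]
11. (r -> p) & p, 2   [&-rule on 10]
12. q -> r, 2   [&-rule on 10]
13. r -> p, 2   [&-rule on 11]
14. p, 2   [&-rule on 11]
15. r, 2   [->-rule on 12 (branches; this branch)]
Accessibility: 0R0, 0R1, 1R0, 1R1, 1R2, 2R1, 2R2

Yes, satisfiable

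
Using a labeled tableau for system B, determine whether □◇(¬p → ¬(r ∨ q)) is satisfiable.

1. □◇(¬p → ¬(r ∨ q)), 0
2. ◇(¬p → ¬(r ∨ q)), 0
3. ¬p → ¬(r ∨ q), 1
4. ◇(¬p → ¬(r ∨ q)), 1
5. ¬(r ∨ q), 1
6. ¬r, 1
7. ¬q, 1
8. ¬p → ¬(r ∨ q), 2
9. ¬(r ∨ q), 2
10. ¬r, 2
11. ¬q, 2
Accessibility: 0R0, 0R1, 1R0, 1R1, 1R2, 2R1, 2R2

Satisfiable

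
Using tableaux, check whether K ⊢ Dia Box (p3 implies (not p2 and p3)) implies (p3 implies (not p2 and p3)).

Not valid

Tableau for the negation not (Dia Box (p3 implies (not p2 and p3)) implies (p3 implies (not p2 and p3))):
1. not (Dia Box (p3 implies (not p2 and p3)) implies (p3 implies (not p2 and p3))), w0
2. Dia Box (p3 implies (not p2 and p3)), w0   [neg-implies-rule on 1]
3. not (p3 implies (not p2 and p3)), w0   [neg-implies-rule on 1]
4. p3, w0   [neg-implies-rule on 3]
5. not (not p2 and p3), w0   [neg-implies-rule on 3]
6. p2, w0   [neg-and-rule on 5 (branches; this branch)]
7. Box (p3 implies (not p2 and p3)), w1   [Dia-rule on 2: fresh world w1, w0Rw1]
Accessibility: w0Rw1
The negation has an open branch (countermodel exists).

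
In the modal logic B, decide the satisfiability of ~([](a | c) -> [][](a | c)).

1. ~([](a | c) -> [][](a | c)), w0
2. [](a | c), w0   [~->-rule on 1]
3. ~[][](a | c), w0   [~->-rule on 1]
4. a | c, w0   [[]-rule on 2 via w0Rw0]
5. c, w0   [|-rule on 4 (branches; this branch)]
6. ~[](a | c), w1   [~[]-rule on 3: fresh world w1, w0Rw1]
7. a | c, w1   [[]-rule on 2 via w0Rw1]
8. c, w1   [|-rule on 7 (branches; this branch)]
9. ~(a | c), w2   [~[]-rule on 6: fresh world w2, w1Rw2]
10. ~a, w2   [~|-rule on 9]
11. ~c, w2   [~|-rule on 9]
Accessibility: w0Rw0, w0Rw1, w1Rw0, w1Rw1, w1Rw2, w2Rw1, w2Rw2

Satisfiable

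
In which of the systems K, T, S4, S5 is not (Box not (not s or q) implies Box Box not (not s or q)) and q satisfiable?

T-tableau for the formula:
1. not (Box not (not s or q) implies Box Box not (not s or q)) and q, 0
2. not (Box not (not s or q) implies Box Box not (not s or q)), 0
3. q, 0
4. Box not (not s or q), 0
5. not Box Box not (not s or q), 0
6. not (not s or q), 0
7. s, 0
8. not q, 0
Accessibility: 0R0
Branch closes: q and not q both at 0.
Every branch closes (one shown): unsatisfiable in T, hence also in S4, S5 (every S4/S5-frame is a T-frame).
K-tableau for the formula:
1. not (Box not (not s or q) implies Box Box not (not s or q)) and q, 0
2. not (Box not (not s or q) implies Box Box not (not s or q)), 0
3. q, 0
4. Box not (not s or q), 0
5. not Box Box not (not s or q), 0
6. not Box not (not s or q), 1
7. not (not s or q), 1
8. s, 1
9. not q, 1
10. not s or q, 2
11. q, 2
Accessibility: 0R1, 1R2
Complete open branch: satisfiable in K.

K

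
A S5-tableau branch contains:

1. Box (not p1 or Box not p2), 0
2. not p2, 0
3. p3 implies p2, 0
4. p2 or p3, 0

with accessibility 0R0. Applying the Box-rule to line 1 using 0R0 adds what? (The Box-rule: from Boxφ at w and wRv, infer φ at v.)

not p1 or Box not p2, 0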